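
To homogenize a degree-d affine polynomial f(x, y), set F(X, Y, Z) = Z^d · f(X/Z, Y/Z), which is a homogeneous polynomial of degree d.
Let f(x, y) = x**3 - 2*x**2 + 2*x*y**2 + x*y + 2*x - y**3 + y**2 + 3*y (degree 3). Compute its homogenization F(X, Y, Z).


F(X, Y, Z) = X**3 - 2*X**2*Z + 2*X*Y**2 + X*Y*Z + 2*X*Z**2 - Y**3 + Y**2*Z + 3*Y*Z**2

deg(f) = 3.
Substitute x = X/Z, y = Y/Z into f, then multiply by Z^3.
  monomial 1·x^3·y^0 ↦ 1·X^3·Y^0·Z^0.
  monomial -2·x^2·y^0 ↦ -2·X^2·Y^0·Z^1.
  monomial 2·x^1·y^2 ↦ 2·X^1·Y^2·Z^0.
  monomial 1·x^1·y^1 ↦ 1·X^1·Y^1·Z^1.
  monomial 2·x^1·y^0 ↦ 2·X^1·Y^0·Z^2.
  monomial -1·x^0·y^3 ↦ -1·X^0·Y^3·Z^0.
  monomial 1·x^0·y^2 ↦ 1·X^0·Y^2·Z^1.
  monomial 3·x^0·y^1 ↦ 3·X^0·Y^1·Z^2.
Collecting: F(X, Y, Z) = X**3 - 2*X**2*Z + 2*X*Y**2 + X*Y*Z + 2*X*Z**2 - Y**3 + Y**2*Z + 3*Y*Z**2.


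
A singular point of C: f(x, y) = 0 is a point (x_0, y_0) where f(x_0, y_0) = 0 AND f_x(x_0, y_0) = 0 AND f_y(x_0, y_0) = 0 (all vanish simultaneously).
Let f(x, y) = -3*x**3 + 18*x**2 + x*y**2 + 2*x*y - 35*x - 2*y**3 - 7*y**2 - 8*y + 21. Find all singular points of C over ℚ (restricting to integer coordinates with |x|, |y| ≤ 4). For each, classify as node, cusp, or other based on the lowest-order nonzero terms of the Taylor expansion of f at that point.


Singular points: {(2, -1)}; classification: cusp.

Compute partial derivatives:
  f_x = -9*x**2 + 36*x + y**2 + 2*y - 35.
  f_y = 2*x*y + 2*x - 6*y**2 - 14*y - 8.
Scan x_0 ∈ {−4, ..., 4}. For each x_0, f_y(x_0, y) is a polynomial in y; find its integer roots y ∈ {−4, ..., 4}, then test f_x and f at those candidates.
  x = -4: f_y(-4, y) = -6*y**2 - 22*y - 16; vanishes at y ∈ {-1}. (-4, -1): f_x = -324 ≠ 0.
  x = -3: f_y(-3, y) = -6*y**2 - 20*y - 14; vanishes at y ∈ {-1}. (-3, -1): f_x = -225 ≠ 0.
  x = -2: f_y(-2, y) = -6*y**2 - 18*y - 12; vanishes at y ∈ {-2, -1}. (-2, -2): f_x = -143 ≠ 0; (-2, -1): f_x = -144 ≠ 0.
  x = -1: f_y(-1, y) = -6*y**2 - 16*y - 10; vanishes at y ∈ {-1}. (-1, -1): f_x = -81 ≠ 0.
  x = 0: f_y(0, y) = -6*y**2 - 14*y - 8; vanishes at y ∈ {-1}. (0, -1): f_x = -36 ≠ 0.
  x = 1: f_y(1, y) = -6*y**2 - 12*y - 6; vanishes at y ∈ {-1}. (1, -1): f_x = -9 ≠ 0.
  x = 2: f_y(2, y) = -6*y**2 - 10*y - 4; vanishes at y ∈ {-1}. (2, -1): f_x = 0, f = 0 — SINGULAR.
  x = 3: f_y(3, y) = -6*y**2 - 8*y - 2; vanishes at y ∈ {-1}. (3, -1): f_x = -9 ≠ 0.
  x = 4: f_y(4, y) = -6*y**2 - 6*y; vanishes at y ∈ {-1, 0}. (4, -1): f_x = -36 ≠ 0; (4, 0): f_x = -35 ≠ 0.
Only singular point on the grid: (2, -1).
Classify: substitute x = 2 + u, y = -1 + v and expand: f = -3*u**3 + u*v**2 - 2*v**3 + v**2.
No constant or linear terms (consistent with a singular point). Quadratic part: v**2. Cubic part: -3*u**3 + u*v**2 - 2*v**3.
The quadratic part v**2 is a perfect square, so there is a single (double) tangent line v = 0, i.e. y = -1. Restricting the cubic part to that line (v = 0) leaves -3*u**3 ≠ 0, so f is not divisible by v and the branch is v² ≈ 3*u**3 to lowest order — this is a cusp.
Classification: cusp.


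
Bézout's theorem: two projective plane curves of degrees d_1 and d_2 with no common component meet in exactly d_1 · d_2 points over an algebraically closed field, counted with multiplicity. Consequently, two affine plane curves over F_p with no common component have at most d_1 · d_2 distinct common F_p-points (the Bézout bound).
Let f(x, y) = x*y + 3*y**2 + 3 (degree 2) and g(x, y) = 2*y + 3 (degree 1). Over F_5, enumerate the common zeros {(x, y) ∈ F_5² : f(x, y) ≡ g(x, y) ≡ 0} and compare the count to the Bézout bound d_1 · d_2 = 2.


Common zeros: {(4, 1)}; count = 1; Bézout bound = 2.

deg(f) = 2, deg(g) = 1, so Bézout bound = 2.
Scan x ∈ F_5. For each x, list the y ∈ F_5 with f(x, y) ≡ 0 and those with g(x, y) ≡ 0 (mod 5); the common zeros in that column are the intersection.
  x = 0: f ≡ 0 at y ∈ {2, 3}; g ≡ 0 at y ∈ {1}; common: ∅.
  x = 1: f ≡ 0 at y ∈ {4}; g ≡ 0 at y ∈ {1}; common: ∅.
  x = 2: f ≡ 0 at y ∈ ∅; g ≡ 0 at y ∈ {1}; common: ∅.
  x = 3: f ≡ 0 at y ∈ ∅; g ≡ 0 at y ∈ {1}; common: ∅.
  x = 4: f ≡ 0 at y ∈ {1}; g ≡ 0 at y ∈ {1}; common: {1}.
Collecting: common zeros = {(4, 1)}, so the count is 1.
Comparison with the Bézout bound: 1 ≤ 2 = deg(f)·deg(g), as expected for curves with no common component (the affine F_5-count falls short of the bound because intersections may lie at infinity, over extension fields, or carry multiplicity).


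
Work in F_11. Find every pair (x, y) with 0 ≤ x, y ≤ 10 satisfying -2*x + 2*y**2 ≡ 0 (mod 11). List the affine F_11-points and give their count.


Affine F_11-points: {(0, 0), (1, 1), (1, 10), (3, 5), (3, 6), (4, 2), (4, 9), (5, 4), (5, 7), (9, 3), (9, 8)}; count = 11.

For each of the 121 pairs (x, y) ∈ F_11², evaluate f(x, y) mod 11. Record the zeros.
  x = 0: [0↦0, 1↦2, 2↦8, 3↦7, 4↦10, 5↦6, 6↦6, 7↦10, 8↦7, 9↦8, 10↦2]  zeros at y ∈ {0}
  x = 1: [0↦9, 1↦0, 2↦6, 3↦5, 4↦8, 5↦4, 6↦4, 7↦8, 8↦5, 9↦6, 10↦0]  zeros at y ∈ {1, 10}
  x = 2: [0↦7, 1↦9, 2↦4, 3↦3, 4↦6, 5↦2, 6↦2, 7↦6, 8↦3, 9↦4, 10↦9]  zeros at y ∈ ∅
  x = 3: [0↦5, 1↦7, 2↦2, 3↦1, 4↦4, 5↦0, 6↦0, 7↦4, 8↦1, 9↦2, 10↦7]  zeros at y ∈ {5, 6}
  x = 4: [0↦3, 1↦5, 2↦0, 3↦10, 4↦2, 5↦9, 6↦9, 7↦2, 8↦10, 9↦0, 10↦5]  zeros at y ∈ {2, 9}
  x = 5: [0↦1, 1↦3, 2↦9, 3↦8, 4↦0, 5↦7, 6↦7, 7↦0, 8↦8, 9↦9, 10↦3]  zeros at y ∈ {4, 7}
  x = 6: [0↦10, 1↦1, 2↦7, 3↦6, 4↦9, 5↦5, 6↦5, 7↦9, 8↦6, 9↦7, 10↦1]  zeros at y ∈ ∅
  x = 7: [0↦8, 1↦10, 2↦5, 3↦4, 4↦7, 5↦3, 6↦3, 7↦7, 8↦4, 9↦5, 10↦10]  zeros at y ∈ ∅
  x = 8: [0↦6, 1↦8, 2↦3, 3↦2, 4↦5, 5↦1, 6↦1, 7↦5, 8↦2, 9↦3, 10↦8]  zeros at y ∈ ∅
  x = 9: [0↦4, 1↦6, 2↦1, 3↦0, 4↦3, 5↦10, 6↦10, 7↦3, 8↦0, 9↦1, 10↦6]  zeros at y ∈ {3, 8}
  x = 10: [0↦2, 1↦4, 2↦10, 3↦9, 4↦1, 5↦8, 6↦8, 7↦1, 8↦9, 9↦10, 10↦4]  zeros at y ∈ ∅
Collecting zeros: affine points = {(0, 0), (1, 1), (1, 10), (3, 5), (3, 6), (4, 2), (4, 9), (5, 4), (5, 7), (9, 3), (9, 8)}.
Total count |C(F_11)_aff| = 11.


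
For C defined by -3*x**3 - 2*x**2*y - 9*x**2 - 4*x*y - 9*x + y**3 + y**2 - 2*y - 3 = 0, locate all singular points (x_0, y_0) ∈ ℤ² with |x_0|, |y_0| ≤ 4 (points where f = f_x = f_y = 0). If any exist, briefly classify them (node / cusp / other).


Singular points: {(-1, 0)}; classification: cusp.

Compute partial derivatives:
  f_x = -9*x**2 - 4*x*y - 18*x - 4*y - 9.
  f_y = -2*x**2 - 4*x + 3*y**2 + 2*y - 2.
Scan x_0 ∈ {−4, ..., 4}. For each x_0, f_y(x_0, y) is a polynomial in y; find its integer roots y ∈ {−4, ..., 4}, then test f_x and f at those candidates.
  x = -4: f_y(-4, y) = 3*y**2 + 2*y - 18; no integer root y with |y| ≤ 4.
  x = -3: f_y(-3, y) = 3*y**2 + 2*y - 8; vanishes at y ∈ {-2}. (-3, -2): f_x = -52 ≠ 0.
  x = -2: f_y(-2, y) = 3*y**2 + 2*y - 2; no integer root y with |y| ≤ 4.
  x = -1: f_y(-1, y) = 3*y**2 + 2*y; vanishes at y ∈ {0}. (-1, 0): f_x = 0, f = 0 — SINGULAR.
  x = 0: f_y(0, y) = 3*y**2 + 2*y - 2; no integer root y with |y| ≤ 4.
  x = 1: f_y(1, y) = 3*y**2 + 2*y - 8; vanishes at y ∈ {-2}. (1, -2): f_x = -20 ≠ 0.
  x = 2: f_y(2, y) = 3*y**2 + 2*y - 18; no integer root y with |y| ≤ 4.
  x = 3: f_y(3, y) = 3*y**2 + 2*y - 32; no integer root y with |y| ≤ 4.
  x = 4: f_y(4, y) = 3*y**2 + 2*y - 50; no integer root y with |y| ≤ 4.
Only singular point on the grid: (-1, 0).
Classify: substitute x = -1 + u, y = 0 + v and expand: f = -3*u**3 - 2*u**2*v + v**3 + v**2.
No constant or linear terms (consistent with a singular point). Quadratic part: v**2. Cubic part: -3*u**3 - 2*u**2*v + v**3.
The quadratic part v**2 is a perfect square, so there is a single (double) tangent line v = 0, i.e. y = 0. Restricting the cubic part to that line (v = 0) leaves -3*u**3 ≠ 0, so f is not divisible by v and the branch is v² ≈ 3*u**3 to lowest order — this is a cusp.
Classification: cusp.


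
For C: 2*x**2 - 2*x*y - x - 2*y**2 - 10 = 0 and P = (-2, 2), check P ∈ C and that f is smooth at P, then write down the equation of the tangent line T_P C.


Tangent line at P: -13*x - 4*y - 18 = 0.

Step 1: f(-2, 2) = 0, so P lies on C.
Step 2: partial derivatives
  f_x(x, y) = 4*x - 2*y - 1, f_y(x, y) = -2*x - 4*y.
  f_x(P) = -13, f_y(P) = -4 (gradient nonzero, so P is smooth).
Step 3: tangent line at P: -13·(x − -2) + -4·(y − 2) = 0.
Expanding: -13*x - 4*y - 18 = 0.


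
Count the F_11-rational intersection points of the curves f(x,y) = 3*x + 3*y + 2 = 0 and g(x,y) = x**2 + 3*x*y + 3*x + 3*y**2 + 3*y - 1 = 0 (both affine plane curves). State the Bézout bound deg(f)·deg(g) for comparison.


Common zeros: ∅; count = 0; Bézout bound = 2.

deg(f) = 1, deg(g) = 2, so Bézout bound = 2.
Scan x ∈ F_11. For each x, list the y ∈ F_11 with f(x, y) ≡ 0 and those with g(x, y) ≡ 0 (mod 11); the common zeros in that column are the intersection.
  x = 0: f ≡ 0 at y ∈ {3}; g ≡ 0 at y ∈ ∅; common: ∅.
  x = 1: f ≡ 0 at y ∈ {2}; g ≡ 0 at y ∈ {10}; common: ∅.
  x = 2: f ≡ 0 at y ∈ {1}; g ≡ 0 at y ∈ ∅; common: ∅.
  x = 3: f ≡ 0 at y ∈ {0}; g ≡ 0 at y ∈ ∅; common: ∅.
  x = 4: f ≡ 0 at y ∈ {10}; g ≡ 0 at y ∈ {3}; common: ∅.
  x = 5: f ≡ 0 at y ∈ {9}; g ≡ 0 at y ∈ ∅; common: ∅.
  x = 6: f ≡ 0 at y ∈ {8}; g ≡ 0 at y ∈ {1, 3}; common: ∅.
  x = 7: f ≡ 0 at y ∈ {7}; g ≡ 0 at y ∈ {5, 9}; common: ∅.
  x = 8: f ≡ 0 at y ∈ {6}; g ≡ 0 at y ∈ {5, 8}; common: ∅.
  x = 9: f ≡ 0 at y ∈ {5}; g ≡ 0 at y ∈ {4, 8}; common: ∅.
  x = 10: f ≡ 0 at y ∈ {4}; g ≡ 0 at y ∈ {1, 10}; common: ∅.
Collecting: common zeros = ∅, so the count is 0.
Comparison with the Bézout bound: 0 ≤ 2 = deg(f)·deg(g), as expected for curves with no common component (the affine F_11-count falls short of the bound because intersections may lie at infinity, over extension fields, or carry multiplicity).


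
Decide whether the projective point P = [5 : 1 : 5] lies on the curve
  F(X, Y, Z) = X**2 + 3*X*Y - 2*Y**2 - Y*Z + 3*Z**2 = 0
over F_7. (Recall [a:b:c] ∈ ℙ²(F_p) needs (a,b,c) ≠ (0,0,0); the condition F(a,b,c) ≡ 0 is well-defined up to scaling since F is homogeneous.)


F(5,1,5) ≡ 3 (mod 7); P is NOT on the curve.

Evaluate F(5, 1, 5) term-by-term (mod 7).
  X**2 ↦ 1·25·1·1 = 25
  3*X*Y ↦ 3·5·1·1 = 15
  -2*Y**2 ↦ -2·1·1·1 = -2
  -Y*Z ↦ -1·1·1·5 = -5
  3*Z**2 ↦ 3·1·1·25 = 75
Sum: F(5, 1, 5) = (25) + (15) + (-2) + (-5) + (75) = 108.
Reducing mod 7: 108 ≡ 3 (mod 7).
Since F(a, b, c) ≡ 3 ≠ 0 (mod 7), P does NOT lie on the curve.


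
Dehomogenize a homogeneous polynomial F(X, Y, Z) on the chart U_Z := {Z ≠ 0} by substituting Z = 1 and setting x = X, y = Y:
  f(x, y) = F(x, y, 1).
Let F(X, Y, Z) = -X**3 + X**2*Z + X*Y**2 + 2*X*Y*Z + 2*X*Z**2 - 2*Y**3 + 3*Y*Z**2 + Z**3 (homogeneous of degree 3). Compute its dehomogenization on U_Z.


f(x, y) = -x**3 + x**2 + x*y**2 + 2*x*y + 2*x - 2*y**3 + 3*y + 1

On U_Z we set Z = 1. Each monomial c·X^i·Y^j·Z^k in F becomes c·x^i·y^j·1^k = c·x^i·y^j.
Substituting Z = 1: F(X, Y, 1) = -x**3 + x**2 + x*y**2 + 2*x*y + 2*x - 2*y**3 + 3*y + 1.
Note: deg(f) ≤ deg(F) = 3; strict inequality happens when F is divisible by Z (lost terms).


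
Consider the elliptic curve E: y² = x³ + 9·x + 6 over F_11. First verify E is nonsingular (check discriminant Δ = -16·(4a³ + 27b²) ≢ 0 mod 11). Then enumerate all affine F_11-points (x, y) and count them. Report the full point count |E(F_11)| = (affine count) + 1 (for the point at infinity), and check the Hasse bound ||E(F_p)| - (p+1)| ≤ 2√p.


Affine points = {(1, 4), (1, 7), (3, 4), (3, 7), (5, 0), (6, 1), (6, 10), (7, 4), (7, 7)}; affine count = 9; |E(F_11)| = 10.

Discriminant check: Δ ∝ 4a³ + 27b² = 4·9³ + 27·6² = 4·729 + 27·36 ≡ 5 (mod 11). Nonzero ⇒ E is nonsingular.
For each x ∈ F_11, compute rhs = x³ + 9·x + 6 mod 11, then count y ∈ F_11 with y² ≡ rhs.
  x = 0: rhs = 6, matching y values: none (0 points).
  x = 1: rhs = 5, matching y values: 4, 7 (2 points).
  x = 2: rhs = 10, matching y values: none (0 points).
  x = 3: rhs = 5, matching y values: 4, 7 (2 points).
  x = 4: rhs = 7, matching y values: none (0 points).
  x = 5: rhs = 0, matching y values: 0 (1 points).
  x = 6: rhs = 1, matching y values: 1, 10 (2 points).
  x = 7: rhs = 5, matching y values: 4, 7 (2 points).
  x = 8: rhs = 7, matching y values: none (0 points).
  x = 9: rhs = 2, matching y values: none (0 points).
  x = 10: rhs = 7, matching y values: none (0 points).
Total affine count: 9.
Full point count |E(F_11)| = 9 + 1 = 10.
Hasse bound: |10 − (11+1)| = |-2| = 2 ≤ 2√11 ≈ 6.6332 ✓.


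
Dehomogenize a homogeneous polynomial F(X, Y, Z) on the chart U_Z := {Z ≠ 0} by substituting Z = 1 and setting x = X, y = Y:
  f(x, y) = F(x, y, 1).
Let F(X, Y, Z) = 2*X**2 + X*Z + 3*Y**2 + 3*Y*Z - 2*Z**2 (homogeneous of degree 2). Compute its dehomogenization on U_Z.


f(x, y) = 2*x**2 + x + 3*y**2 + 3*y - 2

On U_Z we set Z = 1. Each monomial c·X^i·Y^j·Z^k in F becomes c·x^i·y^j·1^k = c·x^i·y^j.
Substituting Z = 1: F(X, Y, 1) = 2*x**2 + x + 3*y**2 + 3*y - 2.
Note: deg(f) ≤ deg(F) = 2; strict inequality happens when F is divisible by Z (lost terms).


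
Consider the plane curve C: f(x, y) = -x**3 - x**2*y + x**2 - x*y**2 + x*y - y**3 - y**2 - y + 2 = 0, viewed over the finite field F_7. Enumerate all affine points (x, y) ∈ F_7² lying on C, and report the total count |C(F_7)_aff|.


Affine F_7-points: {(1, 4), (2, 2), (2, 4), (2, 5), (3, 1), (5, 0), (5, 1), (6, 1)}; count = 8.

For each of the 49 pairs (x, y) ∈ F_7², evaluate f(x, y) mod 7. Record the zeros.
  x = 0: [0↦2, 1↦6, 2↦2, 3↦5, 4↦2, 5↦1, 6↦3]  zeros at y ∈ ∅
  x = 1: [0↦2, 1↦5, 2↦5, 3↦3, 4↦0, 5↦4, 6↦2]  zeros at y ∈ {4}
  x = 2: [0↦5, 1↦5, 2↦0, 3↦5, 4↦0, 5↦0, 6↦6]  zeros at y ∈ {2, 4, 5}
  x = 3: [0↦5, 1↦0, 2↦2, 3↦5, 4↦3, 5↦4, 6↦2]  zeros at y ∈ {1}
  x = 4: [0↦3, 1↦5, 2↦5, 3↦4, 4↦3, 5↦3, 6↦5]  zeros at y ∈ ∅
  x = 5: [0↦0, 1↦0, 2↦3, 3↦3, 4↦1, 5↦5, 6↦2]  zeros at y ∈ {0, 1}
  x = 6: [0↦4, 1↦0, 2↦4, 3↦3, 4↦5, 5↦4, 6↦1]  zeros at y ∈ {1}
Collecting zeros: affine points = {(1, 4), (2, 2), (2, 4), (2, 5), (3, 1), (5, 0), (5, 1), (6, 1)}.
Total count |C(F_7)_aff| = 8.


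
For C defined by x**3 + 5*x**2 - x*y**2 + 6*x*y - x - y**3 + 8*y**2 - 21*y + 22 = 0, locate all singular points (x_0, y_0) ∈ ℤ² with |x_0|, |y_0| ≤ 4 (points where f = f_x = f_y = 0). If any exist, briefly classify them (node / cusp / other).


Singular points: {(-2, 3)}; classification: node.

Compute partial derivatives:
  f_x = 3*x**2 + 10*x - y**2 + 6*y - 1.
  f_y = -2*x*y + 6*x - 3*y**2 + 16*y - 21.
Scan x_0 ∈ {−4, ..., 4}. For each x_0, f_y(x_0, y) is a polynomial in y; find its integer roots y ∈ {−4, ..., 4}, then test f_x and f at those candidates.
  x = -4: f_y(-4, y) = -3*y**2 + 24*y - 45; vanishes at y ∈ {3}. (-4, 3): f_x = 16 ≠ 0.
  x = -3: f_y(-3, y) = -3*y**2 + 22*y - 39; vanishes at y ∈ {3}. (-3, 3): f_x = 5 ≠ 0.
  x = -2: f_y(-2, y) = -3*y**2 + 20*y - 33; vanishes at y ∈ {3}. (-2, 3): f_x = 0, f = 0 — SINGULAR.
  x = -1: f_y(-1, y) = -3*y**2 + 18*y - 27; vanishes at y ∈ {3}. (-1, 3): f_x = 1 ≠ 0.
  x = 0: f_y(0, y) = -3*y**2 + 16*y - 21; vanishes at y ∈ {3}. (0, 3): f_x = 8 ≠ 0.
  x = 1: f_y(1, y) = -3*y**2 + 14*y - 15; vanishes at y ∈ {3}. (1, 3): f_x = 21 ≠ 0.
  x = 2: f_y(2, y) = -3*y**2 + 12*y - 9; vanishes at y ∈ {1, 3}. (2, 1): f_x = 36 ≠ 0; (2, 3): f_x = 40 ≠ 0.
  x = 3: f_y(3, y) = -3*y**2 + 10*y - 3; vanishes at y ∈ {3}. (3, 3): f_x = 65 ≠ 0.
  x = 4: f_y(4, y) = -3*y**2 + 8*y + 3; vanishes at y ∈ {3}. (4, 3): f_x = 96 ≠ 0.
Only singular point on the grid: (-2, 3).
Classify: substitute x = -2 + u, y = 3 + v and expand: f = u**3 - u**2 - u*v**2 - v**3 + v**2.
No constant or linear terms (consistent with a singular point). Quadratic part: -u**2 + v**2. Cubic part: u**3 - u*v**2 - v**3.
The quadratic part v**2 - u**2 = (v − u)(v + u) splits into two distinct linear factors, so there are two distinct tangent lines y − 3 = ±(x − -2) — this is a node (ordinary double point).
Classification: node.


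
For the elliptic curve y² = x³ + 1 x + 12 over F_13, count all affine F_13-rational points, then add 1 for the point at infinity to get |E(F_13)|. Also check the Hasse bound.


Affine points = {(0, 5), (0, 8), (1, 1), (1, 12), (2, 3), (2, 10), (3, 4), (3, 9), (5, 5), (5, 8), (6, 0), (8, 5), (8, 8), (9, 3), (9, 10), (12, 6), (12, 7)}; affine count = 17; |E(F_13)| = 18.

Discriminant check: Δ ∝ 4a³ + 27b² = 4·1³ + 27·12² = 4·1 + 27·144 ≡ 5 (mod 13). Nonzero ⇒ E is nonsingular.
For each x ∈ F_13, compute rhs = x³ + 1·x + 12 mod 13, then count y ∈ F_13 with y² ≡ rhs.
  x = 0: rhs = 12, matching y values: 5, 8 (2 points).
  x = 1: rhs = 1, matching y values: 1, 12 (2 points).
  x = 2: rhs = 9, matching y values: 3, 10 (2 points).
  x = 3: rhs = 3, matching y values: 4, 9 (2 points).
  x = 4: rhs = 2, matching y values: none (0 points).
  x = 5: rhs = 12, matching y values: 5, 8 (2 points).
  x = 6: rhs = 0, matching y values: 0 (1 points).
  x = 7: rhs = 11, matching y values: none (0 points).
  x = 8: rhs = 12, matching y values: 5, 8 (2 points).
  x = 9: rhs = 9, matching y values: 3, 10 (2 points).
  x = 10: rhs = 8, matching y values: none (0 points).
  x = 11: rhs = 2, matching y values: none (0 points).
  x = 12: rhs = 10, matching y values: 6, 7 (2 points).
Total affine count: 17.
Full point count |E(F_13)| = 17 + 1 = 18.
Hasse bound: |18 − (13+1)| = |4| = 4 ≤ 2√13 ≈ 7.2111 ✓.


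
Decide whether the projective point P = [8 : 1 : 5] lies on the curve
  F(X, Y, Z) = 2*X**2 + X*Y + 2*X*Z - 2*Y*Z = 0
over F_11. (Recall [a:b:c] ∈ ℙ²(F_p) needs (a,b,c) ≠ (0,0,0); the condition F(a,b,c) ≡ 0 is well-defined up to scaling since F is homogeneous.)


F(8,1,5) ≡ 8 (mod 11); P is NOT on the curve.

Evaluate F(8, 1, 5) term-by-term (mod 11).
  2*X**2 ↦ 2·64·1·1 = 128
  X*Y ↦ 1·8·1·1 = 8
  2*X*Z ↦ 2·8·1·5 = 80
  -2*Y*Z ↦ -2·1·1·5 = -10
Sum: F(8, 1, 5) = (128) + (8) + (80) + (-10) = 206.
Reducing mod 11: 206 ≡ 8 (mod 11).
Since F(a, b, c) ≡ 8 ≠ 0 (mod 11), P does NOT lie on the curve.


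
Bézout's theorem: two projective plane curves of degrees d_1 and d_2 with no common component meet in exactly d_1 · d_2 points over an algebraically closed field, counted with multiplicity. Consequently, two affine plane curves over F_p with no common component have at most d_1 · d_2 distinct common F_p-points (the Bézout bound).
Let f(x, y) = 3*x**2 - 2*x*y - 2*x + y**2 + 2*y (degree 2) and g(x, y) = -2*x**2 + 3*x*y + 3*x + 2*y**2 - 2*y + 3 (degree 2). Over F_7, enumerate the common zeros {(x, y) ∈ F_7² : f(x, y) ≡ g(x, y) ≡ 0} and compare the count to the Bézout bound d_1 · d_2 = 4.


Common zeros: {(2, 1)}; count = 1; Bézout bound = 4.

deg(f) = 2, deg(g) = 2, so Bézout bound = 4.
Scan x ∈ F_7. For each x, list the y ∈ F_7 with f(x, y) ≡ 0 and those with g(x, y) ≡ 0 (mod 7); the common zeros in that column are the intersection.
  x = 0: f ≡ 0 at y ∈ {0, 5}; g ≡ 0 at y ∈ {2, 6}; common: ∅.
  x = 1: f ≡ 0 at y ∈ ∅; g ≡ 0 at y ∈ {1, 2}; common: ∅.
  x = 2: f ≡ 0 at y ∈ {1}; g ≡ 0 at y ∈ {1, 4}; common: {1}.
  x = 3: f ≡ 0 at y ∈ {0, 4}; g ≡ 0 at y ∈ ∅; common: ∅.
  x = 4: f ≡ 0 at y ∈ {1, 5}; g ≡ 0 at y ∈ ∅; common: ∅.
  x = 5: f ≡ 0 at y ∈ {4}; g ≡ 0 at y ∈ ∅; common: ∅.
  x = 6: f ≡ 0 at y ∈ ∅; g ≡ 0 at y ∈ ∅; common: ∅.
Collecting: common zeros = {(2, 1)}, so the count is 1.
Comparison with the Bézout bound: 1 ≤ 4 = deg(f)·deg(g), as expected for curves with no common component (the affine F_7-count falls short of the bound because intersections may lie at infinity, over extension fields, or carry multiplicity).


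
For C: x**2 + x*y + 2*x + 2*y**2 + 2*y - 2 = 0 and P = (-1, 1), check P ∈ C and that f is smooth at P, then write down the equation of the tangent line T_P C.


Tangent line at P: x + 5*y - 4 = 0.

Step 1: f(-1, 1) = 0, so P lies on C.
Step 2: partial derivatives
  f_x(x, y) = 2*x + y + 2, f_y(x, y) = x + 4*y + 2.
  f_x(P) = 1, f_y(P) = 5 (gradient nonzero, so P is smooth).
Step 3: tangent line at P: 1·(x − -1) + 5·(y − 1) = 0.
Expanding: x + 5*y - 4 = 0.


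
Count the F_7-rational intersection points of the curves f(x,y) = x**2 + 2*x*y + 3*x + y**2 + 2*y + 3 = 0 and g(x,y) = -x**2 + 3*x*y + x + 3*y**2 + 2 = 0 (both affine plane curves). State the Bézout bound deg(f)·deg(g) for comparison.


Common zeros: {(5, 1)}; count = 1; Bézout bound = 4.

deg(f) = 2, deg(g) = 2, so Bézout bound = 4.
Scan x ∈ F_7. For each x, list the y ∈ F_7 with f(x, y) ≡ 0 and those with g(x, y) ≡ 0 (mod 7); the common zeros in that column are the intersection.
  x = 0: f ≡ 0 at y ∈ ∅; g ≡ 0 at y ∈ {2, 5}; common: ∅.
  x = 1: f ≡ 0 at y ∈ {0, 3}; g ≡ 0 at y ∈ ∅; common: ∅.
  x = 2: f ≡ 0 at y ∈ ∅; g ≡ 0 at y ∈ {0, 5}; common: ∅.
  x = 3: f ≡ 0 at y ∈ {0, 6}; g ≡ 0 at y ∈ ∅; common: ∅.
  x = 4: f ≡ 0 at y ∈ {1, 3}; g ≡ 0 at y ∈ ∅; common: ∅.
  x = 5: f ≡ 0 at y ∈ {1}; g ≡ 0 at y ∈ {1}; common: {1}.
  x = 6: f ≡ 0 at y ∈ ∅; g ≡ 0 at y ∈ {0, 1}; common: ∅.
Collecting: common zeros = {(5, 1)}, so the count is 1.
Comparison with the Bézout bound: 1 ≤ 4 = deg(f)·deg(g), as expected for curves with no common component (the affine F_7-count falls short of the bound because intersections may lie at infinity, over extension fields, or carry multiplicity).


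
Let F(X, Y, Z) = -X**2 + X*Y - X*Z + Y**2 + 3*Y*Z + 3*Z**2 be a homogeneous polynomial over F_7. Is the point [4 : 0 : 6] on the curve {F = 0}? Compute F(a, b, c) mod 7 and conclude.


F(4,0,6) ≡ 5 (mod 7); P is NOT on the curve.

Evaluate F(4, 0, 6) term-by-term (mod 7).
  -X**2 ↦ -1·16·1·1 = -16
  X*Y ↦ 1·4·0·1 = 0
  -X*Z ↦ -1·4·1·6 = -24
  Y**2 ↦ 1·1·0·1 = 0
  3*Y*Z ↦ 3·1·0·6 = 0
  3*Z**2 ↦ 3·1·1·36 = 108
Sum: F(4, 0, 6) = (-16) + (0) + (-24) + (0) + (0) + (108) = 68.
Reducing mod 7: 68 ≡ 5 (mod 7).
Since F(a, b, c) ≡ 5 ≠ 0 (mod 7), P does NOT lie on the curve.


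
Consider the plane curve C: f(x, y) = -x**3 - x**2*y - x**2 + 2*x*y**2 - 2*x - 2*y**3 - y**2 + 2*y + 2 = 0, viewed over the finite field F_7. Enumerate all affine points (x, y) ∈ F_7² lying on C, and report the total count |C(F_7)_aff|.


Affine F_7-points: {(0, 2), (1, 6), (2, 0), (2, 6), (3, 3), (4, 3), (4, 5), (4, 6), (6, 1), (6, 4)}; count = 10.

For each of the 49 pairs (x, y) ∈ F_7², evaluate f(x, y) mod 7. Record the zeros.
  x = 0: [0↦2, 1↦1, 2↦0, 3↦1, 4↦6, 5↦3, 6↦1]  zeros at y ∈ {2}
  x = 1: [0↦5, 1↦5, 2↦2, 3↦5, 4↦2, 5↦2, 6↦0]  zeros at y ∈ {6}
  x = 2: [0↦0, 1↦6, 2↦6, 3↦2, 4↦3, 5↦4, 6↦0]  zeros at y ∈ {0, 6}
  x = 3: [0↦2, 1↦5, 2↦6, 3↦0, 4↦3, 5↦3, 6↦2]  zeros at y ∈ {3}
  x = 4: [0↦5, 1↦3, 2↦3, 3↦0, 4↦3, 5↦0, 6↦0]  zeros at y ∈ {3, 5, 6}
  x = 5: [0↦3, 1↦1, 2↦5, 3↦3, 4↦4, 5↦3, 6↦2]  zeros at y ∈ ∅
  x = 6: [0↦4, 1↦0, 2↦6, 3↦3, 4↦0, 5↦6, 6↦2]  zeros at y ∈ {1, 4}
Collecting zeros: affine points = {(0, 2), (1, 6), (2, 0), (2, 6), (3, 3), (4, 3), (4, 5), (4, 6), (6, 1), (6, 4)}.
Total count |C(F_7)_aff| = 10.


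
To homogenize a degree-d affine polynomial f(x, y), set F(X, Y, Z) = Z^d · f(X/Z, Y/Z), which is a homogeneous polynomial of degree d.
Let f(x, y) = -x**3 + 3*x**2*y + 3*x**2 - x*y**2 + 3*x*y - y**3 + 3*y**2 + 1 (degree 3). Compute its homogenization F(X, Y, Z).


F(X, Y, Z) = -X**3 + 3*X**2*Y + 3*X**2*Z - X*Y**2 + 3*X*Y*Z - Y**3 + 3*Y**2*Z + Z**3

deg(f) = 3.
Substitute x = X/Z, y = Y/Z into f, then multiply by Z^3.
  monomial -1·x^3·y^0 ↦ -1·X^3·Y^0·Z^0.
  monomial 3·x^2·y^1 ↦ 3·X^2·Y^1·Z^0.
  monomial 3·x^2·y^0 ↦ 3·X^2·Y^0·Z^1.
  monomial -1·x^1·y^2 ↦ -1·X^1·Y^2·Z^0.
  monomial 3·x^1·y^1 ↦ 3·X^1·Y^1·Z^1.
  monomial -1·x^0·y^3 ↦ -1·X^0·Y^3·Z^0.
  monomial 3·x^0·y^2 ↦ 3·X^0·Y^2·Z^1.
  monomial 1·x^0·y^0 ↦ 1·X^0·Y^0·Z^3.
Collecting: F(X, Y, Z) = -X**3 + 3*X**2*Y + 3*X**2*Z - X*Y**2 + 3*X*Y*Z - Y**3 + 3*Y**2*Z + Z**3.


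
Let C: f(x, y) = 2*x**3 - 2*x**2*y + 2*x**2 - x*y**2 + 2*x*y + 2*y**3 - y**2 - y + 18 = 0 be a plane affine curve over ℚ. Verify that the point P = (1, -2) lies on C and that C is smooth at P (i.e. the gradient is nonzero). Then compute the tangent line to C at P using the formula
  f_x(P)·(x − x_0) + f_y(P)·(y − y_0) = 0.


Tangent line at P: 10*x + 31*y + 52 = 0.

Step 1: f(1, -2) = 0, so P lies on C.
Step 2: partial derivatives
  f_x(x, y) = 6*x**2 - 4*x*y + 4*x - y**2 + 2*y, f_y(x, y) = -2*x**2 - 2*x*y + 2*x + 6*y**2 - 2*y - 1.
  f_x(P) = 10, f_y(P) = 31 (gradient nonzero, so P is smooth).
Step 3: tangent line at P: 10·(x − 1) + 31·(y − -2) = 0.
Expanding: 10*x + 31*y + 52 = 0.


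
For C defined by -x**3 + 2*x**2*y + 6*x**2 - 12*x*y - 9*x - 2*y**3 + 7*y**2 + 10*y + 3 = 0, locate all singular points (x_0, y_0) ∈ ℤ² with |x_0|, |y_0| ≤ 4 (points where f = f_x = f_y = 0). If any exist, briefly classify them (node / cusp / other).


Singular points: {(3, 1)}; classification: node.

Compute partial derivatives:
  f_x = -3*x**2 + 4*x*y + 12*x - 12*y - 9.
  f_y = 2*x**2 - 12*x - 6*y**2 + 14*y + 10.
Scan x_0 ∈ {−4, ..., 4}. For each x_0, f_y(x_0, y) is a polynomial in y; find its integer roots y ∈ {−4, ..., 4}, then test f_x and f at those candidates.
  x = -4: f_y(-4, y) = -6*y**2 + 14*y + 90; no integer root y with |y| ≤ 4.
  x = -3: f_y(-3, y) = -6*y**2 + 14*y + 64; no integer root y with |y| ≤ 4.
  x = -2: f_y(-2, y) = -6*y**2 + 14*y + 42; no integer root y with |y| ≤ 4.
  x = -1: f_y(-1, y) = -6*y**2 + 14*y + 24; no integer root y with |y| ≤ 4.
  x = 0: f_y(0, y) = -6*y**2 + 14*y + 10; no integer root y with |y| ≤ 4.
  x = 1: f_y(1, y) = -6*y**2 + 14*y; vanishes at y ∈ {0}. (1, 0): f_x = 0 but f = -1 ≠ 0.
  x = 2: f_y(2, y) = -6*y**2 + 14*y - 6; no integer root y with |y| ≤ 4.
  x = 3: f_y(3, y) = -6*y**2 + 14*y - 8; vanishes at y ∈ {1}. (3, 1): f_x = 0, f = 0 — SINGULAR.
  x = 4: f_y(4, y) = -6*y**2 + 14*y - 6; no integer root y with |y| ≤ 4.
Only singular point on the grid: (3, 1).
Classify: substitute x = 3 + u, y = 1 + v and expand: f = -u**3 + 2*u**2*v - u**2 - 2*v**3 + v**2.
No constant or linear terms (consistent with a singular point). Quadratic part: -u**2 + v**2. Cubic part: -u**3 + 2*u**2*v - 2*v**3.
The quadratic part v**2 - u**2 = (v − u)(v + u) splits into two distinct linear factors, so there are two distinct tangent lines y − 1 = ±(x − 3) — this is a node (ordinary double point).
Classification: node.


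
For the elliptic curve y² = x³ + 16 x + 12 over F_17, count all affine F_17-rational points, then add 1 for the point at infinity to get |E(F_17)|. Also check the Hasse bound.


Affine points = {(2, 1), (2, 16), (3, 6), (3, 11), (4, 2), (4, 15), (5, 8), (5, 9), (6, 1), (6, 16), (7, 5), (7, 12), (9, 1), (9, 16), (10, 4), (10, 13)}; affine count = 16; |E(F_17)| = 17.

Discriminant check: Δ ∝ 4a³ + 27b² = 4·16³ + 27·12² = 4·4096 + 27·144 ≡ 8 (mod 17). Nonzero ⇒ E is nonsingular.
For each x ∈ F_17, compute rhs = x³ + 16·x + 12 mod 17, then count y ∈ F_17 with y² ≡ rhs.
  x = 0: rhs = 12, matching y values: none (0 points).
  x = 1: rhs = 12, matching y values: none (0 points).
  x = 2: rhs = 1, matching y values: 1, 16 (2 points).
  x = 3: rhs = 2, matching y values: 6, 11 (2 points).
  x = 4: rhs = 4, matching y values: 2, 15 (2 points).
  x = 5: rhs = 13, matching y values: 8, 9 (2 points).
  x = 6: rhs = 1, matching y values: 1, 16 (2 points).
  x = 7: rhs = 8, matching y values: 5, 12 (2 points).
  x = 8: rhs = 6, matching y values: none (0 points).
  x = 9: rhs = 1, matching y values: 1, 16 (2 points).
  x = 10: rhs = 16, matching y values: 4, 13 (2 points).
  x = 11: rhs = 6, matching y values: none (0 points).
  x = 12: rhs = 11, matching y values: none (0 points).
  x = 13: rhs = 3, matching y values: none (0 points).
  x = 14: rhs = 5, matching y values: none (0 points).
  x = 15: rhs = 6, matching y values: none (0 points).
  x = 16: rhs = 12, matching y values: none (0 points).
Total affine count: 16.
Full point count |E(F_17)| = 16 + 1 = 17.
Hasse bound: |17 − (17+1)| = |-1| = 1 ≤ 2√17 ≈ 8.2462 ✓.


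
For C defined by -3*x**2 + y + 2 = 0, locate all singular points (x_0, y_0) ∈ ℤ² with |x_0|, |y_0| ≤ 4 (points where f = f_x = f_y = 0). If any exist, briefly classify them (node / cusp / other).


No singular points in the scanned grid; C is smooth there.

Compute partial derivatives:
  f_x = -6*x.
  f_y = 1.
f_y = 1 is a nonzero constant, so f_y never vanishes: no point (x, y) can satisfy f = f_x = f_y = 0. In particular no (x, y) ∈ {−4, ..., 4}² is singular; the curve is smooth.


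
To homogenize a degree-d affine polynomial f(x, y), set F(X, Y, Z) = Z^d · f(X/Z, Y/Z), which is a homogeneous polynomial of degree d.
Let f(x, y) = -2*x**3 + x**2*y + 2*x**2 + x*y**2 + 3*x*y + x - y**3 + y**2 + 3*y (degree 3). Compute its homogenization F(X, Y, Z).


F(X, Y, Z) = -2*X**3 + X**2*Y + 2*X**2*Z + X*Y**2 + 3*X*Y*Z + X*Z**2 - Y**3 + Y**2*Z + 3*Y*Z**2

deg(f) = 3.
Substitute x = X/Z, y = Y/Z into f, then multiply by Z^3.
  monomial -2·x^3·y^0 ↦ -2·X^3·Y^0·Z^0.
  monomial 1·x^2·y^1 ↦ 1·X^2·Y^1·Z^0.
  monomial 2·x^2·y^0 ↦ 2·X^2·Y^0·Z^1.
  monomial 1·x^1·y^2 ↦ 1·X^1·Y^2·Z^0.
  monomial 3·x^1·y^1 ↦ 3·X^1·Y^1·Z^1.
  monomial 1·x^1·y^0 ↦ 1·X^1·Y^0·Z^2.
  monomial -1·x^0·y^3 ↦ -1·X^0·Y^3·Z^0.
  monomial 1·x^0·y^2 ↦ 1·X^0·Y^2·Z^1.
  monomial 3·x^0·y^1 ↦ 3·X^0·Y^1·Z^2.
Collecting: F(X, Y, Z) = -2*X**3 + X**2*Y + 2*X**2*Z + X*Y**2 + 3*X*Y*Z + X*Z**2 - Y**3 + Y**2*Z + 3*Y*Z**2.


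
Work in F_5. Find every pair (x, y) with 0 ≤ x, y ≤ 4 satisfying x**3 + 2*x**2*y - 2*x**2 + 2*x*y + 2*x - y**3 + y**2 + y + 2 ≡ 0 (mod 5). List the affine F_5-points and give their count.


Affine F_5-points: {(0, 2), (1, 3), (1, 4), (2, 4), (4, 2)}; count = 5.

For each of the 25 pairs (x, y) ∈ F_5², evaluate f(x, y) mod 5. Record the zeros.
  x = 0: [0↦2, 1↦3, 2↦0, 3↦2, 4↦3]  zeros at y ∈ {2}
  x = 1: [0↦3, 1↦3, 2↦4, 3↦0, 4↦0]  zeros at y ∈ {3, 4}
  x = 2: [0↦1, 1↦4, 2↦3, 3↦2, 4↦0]  zeros at y ∈ {4}
  x = 3: [0↦2, 1↦2, 2↦3, 3↦4, 4↦4]  zeros at y ∈ ∅
  x = 4: [0↦2, 1↦3, 2↦0, 3↦2, 4↦3]  zeros at y ∈ {2}
Collecting zeros: affine points = {(0, 2), (1, 3), (1, 4), (2, 4), (4, 2)}.
Total count |C(F_5)_aff| = 5.


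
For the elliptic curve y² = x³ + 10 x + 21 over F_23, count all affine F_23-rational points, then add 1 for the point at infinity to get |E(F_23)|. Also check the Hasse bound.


Affine points = {(1, 3), (1, 20), (2, 7), (2, 16), (3, 3), (3, 20), (5, 9), (5, 14), (9, 9), (9, 14), (11, 6), (11, 17), (12, 11), (12, 12), (13, 5), (13, 18), (15, 2), (15, 21), (19, 3), (19, 20), (21, 4), (21, 19)}; affine count = 22; |E(F_23)| = 23.

Discriminant check: Δ ∝ 4a³ + 27b² = 4·10³ + 27·21² = 4·1000 + 27·441 ≡ 14 (mod 23). Nonzero ⇒ E is nonsingular.
For each x ∈ F_23, compute rhs = x³ + 10·x + 21 mod 23, then count y ∈ F_23 with y² ≡ rhs.
  x = 0: rhs = 21, matching y values: none (0 points).
  x = 1: rhs = 9, matching y values: 3, 20 (2 points).
  x = 2: rhs = 3, matching y values: 7, 16 (2 points).
  x = 3: rhs = 9, matching y values: 3, 20 (2 points).
  x = 4: rhs = 10, matching y values: none (0 points).
  x = 5: rhs = 12, matching y values: 9, 14 (2 points).
  x = 6: rhs = 21, matching y values: none (0 points).
  x = 7: rhs = 20, matching y values: none (0 points).
  x = 8: rhs = 15, matching y values: none (0 points).
  x = 9: rhs = 12, matching y values: 9, 14 (2 points).
  x = 10: rhs = 17, matching y values: none (0 points).
  x = 11: rhs = 13, matching y values: 6, 17 (2 points).
  x = 12: rhs = 6, matching y values: 11, 12 (2 points).
  x = 13: rhs = 2, matching y values: 5, 18 (2 points).
  x = 14: rhs = 7, matching y values: none (0 points).
  x = 15: rhs = 4, matching y values: 2, 21 (2 points).
  x = 16: rhs = 22, matching y values: none (0 points).
  x = 17: rhs = 21, matching y values: none (0 points).
  x = 18: rhs = 7, matching y values: none (0 points).
  x = 19: rhs = 9, matching y values: 3, 20 (2 points).
  x = 20: rhs = 10, matching y values: none (0 points).
  x = 21: rhs = 16, matching y values: 4, 19 (2 points).
  x = 22: rhs = 10, matching y values: none (0 points).
Total affine count: 22.
Full point count |E(F_23)| = 22 + 1 = 23.
Hasse bound: |23 − (23+1)| = |-1| = 1 ≤ 2√23 ≈ 9.5917 ✓.


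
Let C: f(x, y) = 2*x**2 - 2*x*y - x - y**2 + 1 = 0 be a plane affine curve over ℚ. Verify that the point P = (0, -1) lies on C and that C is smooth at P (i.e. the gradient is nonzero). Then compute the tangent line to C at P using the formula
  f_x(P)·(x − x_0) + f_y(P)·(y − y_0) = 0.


Tangent line at P: x + 2*y + 2 = 0.

Step 1: f(0, -1) = 0, so P lies on C.
Step 2: partial derivatives
  f_x(x, y) = 4*x - 2*y - 1, f_y(x, y) = -2*x - 2*y.
  f_x(P) = 1, f_y(P) = 2 (gradient nonzero, so P is smooth).
Step 3: tangent line at P: 1·(x − 0) + 2·(y − -1) = 0.
Expanding: x + 2*y + 2 = 0.


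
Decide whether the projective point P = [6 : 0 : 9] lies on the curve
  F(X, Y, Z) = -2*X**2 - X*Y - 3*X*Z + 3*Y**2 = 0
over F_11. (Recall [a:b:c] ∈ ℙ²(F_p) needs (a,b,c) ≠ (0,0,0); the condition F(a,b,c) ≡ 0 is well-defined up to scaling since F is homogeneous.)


F(6,0,9) ≡ 8 (mod 11); P is NOT on the curve.

Evaluate F(6, 0, 9) term-by-term (mod 11).
  -2*X**2 ↦ -2·36·1·1 = -72
  -X*Y ↦ -1·6·0·1 = 0
  -3*X*Z ↦ -3·6·1·9 = -162
  3*Y**2 ↦ 3·1·0·1 = 0
Sum: F(6, 0, 9) = (-72) + (0) + (-162) + (0) = -234.
Reducing mod 11: -234 ≡ 8 (mod 11).
Since F(a, b, c) ≡ 8 ≠ 0 (mod 11), P does NOT lie on the curve.


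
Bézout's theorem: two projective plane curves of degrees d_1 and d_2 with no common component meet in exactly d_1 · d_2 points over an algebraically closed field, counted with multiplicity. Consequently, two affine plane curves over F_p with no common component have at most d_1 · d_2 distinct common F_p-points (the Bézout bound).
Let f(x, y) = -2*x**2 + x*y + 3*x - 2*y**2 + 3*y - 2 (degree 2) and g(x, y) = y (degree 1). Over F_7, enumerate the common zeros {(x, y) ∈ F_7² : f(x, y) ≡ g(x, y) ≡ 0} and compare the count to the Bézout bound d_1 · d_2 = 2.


Common zeros: {(6, 0)}; count = 1; Bézout bound = 2.

deg(f) = 2, deg(g) = 1, so Bézout bound = 2.
Scan x ∈ F_7. For each x, list the y ∈ F_7 with f(x, y) ≡ 0 and those with g(x, y) ≡ 0 (mod 7); the common zeros in that column are the intersection.
  x = 0: f ≡ 0 at y ∈ {6}; g ≡ 0 at y ∈ {0}; common: ∅.
  x = 1: f ≡ 0 at y ∈ {3, 6}; g ≡ 0 at y ∈ {0}; common: ∅.
  x = 2: f ≡ 0 at y ∈ {3}; g ≡ 0 at y ∈ {0}; common: ∅.
  x = 3: f ≡ 0 at y ∈ {1, 2}; g ≡ 0 at y ∈ {0}; common: ∅.
  x = 4: f ≡ 0 at y ∈ ∅; g ≡ 0 at y ∈ {0}; common: ∅.
  x = 5: f ≡ 0 at y ∈ ∅; g ≡ 0 at y ∈ {0}; common: ∅.
  x = 6: f ≡ 0 at y ∈ {0, 1}; g ≡ 0 at y ∈ {0}; common: {0}.
Collecting: common zeros = {(6, 0)}, so the count is 1.
Comparison with the Bézout bound: 1 ≤ 2 = deg(f)·deg(g), as expected for curves with no common component (the affine F_7-count falls short of the bound because intersections may lie at infinity, over extension fields, or carry multiplicity).


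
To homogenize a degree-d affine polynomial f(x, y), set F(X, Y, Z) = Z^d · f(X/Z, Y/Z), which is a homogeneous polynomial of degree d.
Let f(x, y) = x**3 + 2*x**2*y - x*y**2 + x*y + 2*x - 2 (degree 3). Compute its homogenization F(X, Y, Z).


F(X, Y, Z) = X**3 + 2*X**2*Y - X*Y**2 + X*Y*Z + 2*X*Z**2 - 2*Z**3

deg(f) = 3.
Substitute x = X/Z, y = Y/Z into f, then multiply by Z^3.
  monomial 1·x^3·y^0 ↦ 1·X^3·Y^0·Z^0.
  monomial 2·x^2·y^1 ↦ 2·X^2·Y^1·Z^0.
  monomial -1·x^1·y^2 ↦ -1·X^1·Y^2·Z^0.
  monomial 1·x^1·y^1 ↦ 1·X^1·Y^1·Z^1.
  monomial 2·x^1·y^0 ↦ 2·X^1·Y^0·Z^2.
  monomial -2·x^0·y^0 ↦ -2·X^0·Y^0·Z^3.
Collecting: F(X, Y, Z) = X**3 + 2*X**2*Y - X*Y**2 + X*Y*Z + 2*X*Z**2 - 2*Z**3.


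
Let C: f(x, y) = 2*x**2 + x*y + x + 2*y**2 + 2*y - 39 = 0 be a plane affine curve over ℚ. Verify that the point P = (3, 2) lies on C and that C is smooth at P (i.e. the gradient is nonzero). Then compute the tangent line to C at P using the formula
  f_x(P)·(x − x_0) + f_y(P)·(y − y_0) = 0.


Tangent line at P: 15*x + 13*y - 71 = 0.

Step 1: f(3, 2) = 0, so P lies on C.
Step 2: partial derivatives
  f_x(x, y) = 4*x + y + 1, f_y(x, y) = x + 4*y + 2.
  f_x(P) = 15, f_y(P) = 13 (gradient nonzero, so P is smooth).
Step 3: tangent line at P: 15·(x − 3) + 13·(y − 2) = 0.
Expanding: 15*x + 13*y - 71 = 0.


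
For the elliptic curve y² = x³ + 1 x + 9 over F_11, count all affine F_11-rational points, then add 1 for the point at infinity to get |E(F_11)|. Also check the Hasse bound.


Affine points = {(0, 3), (0, 8), (1, 0), (4, 0), (6, 0), (8, 1), (8, 10)}; affine count = 7; |E(F_11)| = 8.

Discriminant check: Δ ∝ 4a³ + 27b² = 4·1³ + 27·9² = 4·1 + 27·81 ≡ 2 (mod 11). Nonzero ⇒ E is nonsingular.
For each x ∈ F_11, compute rhs = x³ + 1·x + 9 mod 11, then count y ∈ F_11 with y² ≡ rhs.
  x = 0: rhs = 9, matching y values: 3, 8 (2 points).
  x = 1: rhs = 0, matching y values: 0 (1 points).
  x = 2: rhs = 8, matching y values: none (0 points).
  x = 3: rhs = 6, matching y values: none (0 points).
  x = 4: rhs = 0, matching y values: 0 (1 points).
  x = 5: rhs = 7, matching y values: none (0 points).
  x = 6: rhs = 0, matching y values: 0 (1 points).
  x = 7: rhs = 7, matching y values: none (0 points).
  x = 8: rhs = 1, matching y values: 1, 10 (2 points).
  x = 9: rhs = 10, matching y values: none (0 points).
  x = 10: rhs = 7, matching y values: none (0 points).
Total affine count: 7.
Full point count |E(F_11)| = 7 + 1 = 8.
Hasse bound: |8 − (11+1)| = |-4| = 4 ≤ 2√11 ≈ 6.6332 ✓.


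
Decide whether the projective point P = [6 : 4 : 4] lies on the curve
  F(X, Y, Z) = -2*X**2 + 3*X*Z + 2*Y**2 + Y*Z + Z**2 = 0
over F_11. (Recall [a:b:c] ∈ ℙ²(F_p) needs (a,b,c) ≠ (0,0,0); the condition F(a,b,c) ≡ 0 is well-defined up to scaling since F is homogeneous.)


F(6,4,4) ≡ 9 (mod 11); P is NOT on the curve.

Evaluate F(6, 4, 4) term-by-term (mod 11).
  -2*X**2 ↦ -2·36·1·1 = -72
  3*X*Z ↦ 3·6·1·4 = 72
  2*Y**2 ↦ 2·1·16·1 = 32
  Y*Z ↦ 1·1·4·4 = 16
  Z**2 ↦ 1·1·1·16 = 16
Sum: F(6, 4, 4) = (-72) + (72) + (32) + (16) + (16) = 64.
Reducing mod 11: 64 ≡ 9 (mod 11).
Since F(a, b, c) ≡ 9 ≠ 0 (mod 11), P does NOT lie on the curve.


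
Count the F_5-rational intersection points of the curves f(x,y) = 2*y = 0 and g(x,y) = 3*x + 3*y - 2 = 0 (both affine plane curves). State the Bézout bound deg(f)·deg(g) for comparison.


Common zeros: {(4, 0)}; count = 1; Bézout bound = 1.

deg(f) = 1, deg(g) = 1, so Bézout bound = 1.
Scan x ∈ F_5. For each x, list the y ∈ F_5 with f(x, y) ≡ 0 and those with g(x, y) ≡ 0 (mod 5); the common zeros in that column are the intersection.
  x = 0: f ≡ 0 at y ∈ {0}; g ≡ 0 at y ∈ {4}; common: ∅.
  x = 1: f ≡ 0 at y ∈ {0}; g ≡ 0 at y ∈ {3}; common: ∅.
  x = 2: f ≡ 0 at y ∈ {0}; g ≡ 0 at y ∈ {2}; common: ∅.
  x = 3: f ≡ 0 at y ∈ {0}; g ≡ 0 at y ∈ {1}; common: ∅.
  x = 4: f ≡ 0 at y ∈ {0}; g ≡ 0 at y ∈ {0}; common: {0}.
Collecting: common zeros = {(4, 0)}, so the count is 1.
Comparison with the Bézout bound: 1 ≤ 1 = deg(f)·deg(g), as expected for curves with no common component (the bound is attained).


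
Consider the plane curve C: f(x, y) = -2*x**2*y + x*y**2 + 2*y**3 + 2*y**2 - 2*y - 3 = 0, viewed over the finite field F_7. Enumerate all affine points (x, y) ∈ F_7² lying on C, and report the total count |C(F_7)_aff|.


Affine F_7-points: {(0, 3), (0, 5), (2, 1), (3, 2), (4, 6), (5, 2), (5, 3), (6, 5), (6, 6)}; count = 9.

For each of the 49 pairs (x, y) ∈ F_7², evaluate f(x, y) mod 7. Record the zeros.
  x = 0: [0↦4, 1↦6, 2↦3, 3↦0, 4↦2, 5↦0, 6↦6]  zeros at y ∈ {3, 5}
  x = 1: [0↦4, 1↦5, 2↦3, 3↦3, 4↦3, 5↦1, 6↦2]  zeros at y ∈ ∅
  x = 2: [0↦4, 1↦0, 2↦2, 3↦1, 4↦2, 5↦3, 6↦2]  zeros at y ∈ {1}
  x = 3: [0↦4, 1↦5, 2↦0, 3↦1, 4↦6, 5↦6, 6↦6]  zeros at y ∈ {2}
  x = 4: [0↦4, 1↦6, 2↦4, 3↦3, 4↦1, 5↦3, 6↦0]  zeros at y ∈ {6}
  x = 5: [0↦4, 1↦3, 2↦0, 3↦0, 4↦1, 5↦1, 6↦5]  zeros at y ∈ {2, 3}
  x = 6: [0↦4, 1↦3, 2↦2, 3↦6, 4↦6, 5↦0, 6↦0]  zeros at y ∈ {5, 6}
Collecting zeros: affine points = {(0, 3), (0, 5), (2, 1), (3, 2), (4, 6), (5, 2), (5, 3), (6, 5), (6, 6)}.
Total count |C(F_7)_aff| = 9.
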